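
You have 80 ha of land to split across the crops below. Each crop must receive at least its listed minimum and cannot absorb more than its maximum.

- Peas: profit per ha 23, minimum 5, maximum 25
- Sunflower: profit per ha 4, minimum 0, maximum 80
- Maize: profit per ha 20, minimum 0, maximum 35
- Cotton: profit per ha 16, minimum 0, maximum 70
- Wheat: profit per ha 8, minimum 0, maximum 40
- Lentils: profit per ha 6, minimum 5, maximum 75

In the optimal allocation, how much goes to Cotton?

Meeting every minimum uses 5+0+0+0+0+5 = 10 ha, leaving 70.
Order the crops by profit per ha: Peas 23 > Maize 20 > Cotton 16 > Wheat 8 > Lentils 6 > Sunflower 4.
Peas takes 20 more to reach its cap of 25 → 50 left.
Maize: +35 to 35 (cap) → 15 left.
Cotton: +15 (room for 70) → 15. Pool exhausted.

15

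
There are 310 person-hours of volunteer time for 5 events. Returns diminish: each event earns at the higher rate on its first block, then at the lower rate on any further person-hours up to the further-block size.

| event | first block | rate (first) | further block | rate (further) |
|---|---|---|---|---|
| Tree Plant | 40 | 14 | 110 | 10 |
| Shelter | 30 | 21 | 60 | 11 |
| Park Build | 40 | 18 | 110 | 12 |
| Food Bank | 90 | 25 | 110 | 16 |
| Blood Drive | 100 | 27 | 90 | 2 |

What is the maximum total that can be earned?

Rank every tier by rate: Blood Drive/T1 27 > Food Bank/T1 25 > Shelter/T1 21 > Park Build/T1 18 > Food Bank/T2 16 > Tree Plant/T1 14 > Park Build/T2 12 > Shelter/T2 11 > Tree Plant/T2 10 > Blood Drive/T2 2.
Fill Blood Drive T1 block (100 at 27) → 210 left.
Food Bank T1 at 25: fill all 90 → 120 left.
Shelter/T1 (21): +30 → 90 left.
Park Build/T1 (18): +40 → 50 left.
50 remain; put them into Food Bank T2 at 16.
Total = 27×100 + 25×90 + 21×30 + 18×40 + 16×50 = 7100.

7100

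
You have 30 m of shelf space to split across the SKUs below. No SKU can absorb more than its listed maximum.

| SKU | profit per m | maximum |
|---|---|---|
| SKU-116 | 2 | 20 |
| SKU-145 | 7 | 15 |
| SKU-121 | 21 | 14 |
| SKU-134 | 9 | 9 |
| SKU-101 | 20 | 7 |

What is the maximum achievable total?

Order the SKUs by profit per m: SKU-121 21 > SKU-101 20 > SKU-134 9 > SKU-145 7 > SKU-116 2.
Give SKU-121 14 to hit its cap of 14 → 16 left.
Give SKU-101 7 to hit its cap of 7 → 9 left.
SKU-134 takes 9 to reach its cap of 9 → 0 left.
Total = 21×14 + 9×9 + 20×7 = 515.

515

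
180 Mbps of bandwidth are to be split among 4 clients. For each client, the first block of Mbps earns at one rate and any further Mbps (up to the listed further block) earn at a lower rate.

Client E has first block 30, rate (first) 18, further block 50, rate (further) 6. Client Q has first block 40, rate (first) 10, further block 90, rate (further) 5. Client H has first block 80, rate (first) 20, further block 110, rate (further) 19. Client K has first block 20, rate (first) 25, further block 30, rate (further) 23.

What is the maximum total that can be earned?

Order all 8 blocks by rate: Client K/tier1 25 > Client K/tier2 23 > Client H/tier1 20 > Client H/tier2 19 > Client E/tier1 18 > Client Q/tier1 10 > Client E/tier2 6 > Client Q/tier2 5.
Fill Client K tier1 block (20 at 25) — 160 left.
Client K/tier2 (23): +30 — 130 left.
Client H tier1 at 20: fill all 80 — 50 left.
Client H tier2 at 19: only 50 left, fill 50.
Total = 25×20 + 23×30 + 20×80 + 19×50 = 3740.

3740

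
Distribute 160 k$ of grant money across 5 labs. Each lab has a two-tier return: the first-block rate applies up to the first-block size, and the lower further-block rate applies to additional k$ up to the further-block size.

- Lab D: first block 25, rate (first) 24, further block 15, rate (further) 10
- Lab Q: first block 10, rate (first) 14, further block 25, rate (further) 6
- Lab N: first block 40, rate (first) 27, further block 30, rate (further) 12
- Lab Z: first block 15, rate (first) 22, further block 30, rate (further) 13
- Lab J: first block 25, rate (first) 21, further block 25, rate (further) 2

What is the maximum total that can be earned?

3245

Order all 10 blocks by rate: Lab N/first 27 > Lab D/first 24 > Lab Z/first 22 > Lab J/first 21 > Lab Q/first 14 > Lab Z/second 13 > Lab N/second 12 > Lab D/second 10 > Lab Q/second 6 > Lab J/second 2.
Lab N/first (27): +40 ; 120 left.
Lab D/first (24): +25 ; 95 left.
Lab Z first at 22: fill all 15 ; 80 left.
Fill Lab J first block (25 at 21) ; 55 left.
Lab Q first at 14: fill all 10 ; 45 left.
Fill Lab Z second block (30 at 13) ; 15 left.
Lab N second at 12: only 15 left, fill 15.
Total = 27×40 + 24×25 + 22×15 + 21×25 + 14×10 + 13×30 + 12×15 = 3245.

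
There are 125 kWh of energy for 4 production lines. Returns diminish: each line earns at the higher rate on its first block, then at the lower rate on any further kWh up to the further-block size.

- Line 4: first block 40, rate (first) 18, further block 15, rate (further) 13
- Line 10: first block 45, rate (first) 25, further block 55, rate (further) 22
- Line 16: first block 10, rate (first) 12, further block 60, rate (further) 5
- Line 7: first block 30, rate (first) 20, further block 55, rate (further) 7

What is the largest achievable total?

Rank every tier by rate: Line 10/first 25 > Line 10/second 22 > Line 7/first 20 > Line 4/first 18 > Line 4/second 13 > Line 16/first 12 > Line 7/second 7 > Line 16/second 5.
Fill Line 10 first block (45 at 25) ; 80 left.
Line 10 second at 22: fill all 55 ; 25 left.
Line 7 first at 20: only 25 left, fill 25.
Total = 25×45 + 22×55 + 20×25 = 2835.

2835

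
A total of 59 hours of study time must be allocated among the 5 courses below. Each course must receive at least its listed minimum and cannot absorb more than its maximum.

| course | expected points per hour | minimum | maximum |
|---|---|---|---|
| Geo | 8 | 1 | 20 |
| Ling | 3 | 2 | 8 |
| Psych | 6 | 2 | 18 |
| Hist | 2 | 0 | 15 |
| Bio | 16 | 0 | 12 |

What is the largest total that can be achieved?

Meeting every minimum uses 1+2+2+0+0 = 5 hours, leaving 54.
Rank by expected points per hour: Bio 16 > Geo 8 > Psych 6 > Ling 3 > Hist 2.
Bio: +12 to 12 (cap) → 42 left.
Geo: +19 to 20 (cap) → 23 left.
Psych takes 16 more to reach its cap of 18 → 7 left.
Give Ling 6 more to hit its cap of 8 → 1 left.
Hist: +1 (room for 15) → 1. Pool exhausted.
Total = 8×20 + 3×8 + 6×18 + 2×1 + 16×12 = 486.

486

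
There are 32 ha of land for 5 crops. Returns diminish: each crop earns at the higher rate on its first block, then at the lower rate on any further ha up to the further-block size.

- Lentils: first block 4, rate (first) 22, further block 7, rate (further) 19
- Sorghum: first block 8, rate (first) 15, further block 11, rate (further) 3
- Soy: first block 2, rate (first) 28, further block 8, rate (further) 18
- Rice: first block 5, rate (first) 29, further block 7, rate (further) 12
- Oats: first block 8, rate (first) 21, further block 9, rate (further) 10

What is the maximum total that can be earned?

698

Rank every tier by rate: Rice/tier1 29 > Soy/tier1 28 > Lentils/tier1 22 > Oats/tier1 21 > Lentils/tier2 19 > Soy/tier2 18 > Sorghum/tier1 15 > Rice/tier2 12 > Oats/tier2 10 > Sorghum/tier2 3.
Rice/tier1 (29): +5 ; 27 left.
Fill Soy tier1 block (2 at 28) ; 25 left.
Lentils/tier1 (22): +4 ; 21 left.
Oats tier1 at 21: fill all 8 ; 13 left.
Lentils/tier2 (19): +7 ; 6 left.
6 remain; put them into Soy tier2 at 18.
Total = 29×5 + 28×2 + 22×4 + 21×8 + 19×7 + 18×6 = 698.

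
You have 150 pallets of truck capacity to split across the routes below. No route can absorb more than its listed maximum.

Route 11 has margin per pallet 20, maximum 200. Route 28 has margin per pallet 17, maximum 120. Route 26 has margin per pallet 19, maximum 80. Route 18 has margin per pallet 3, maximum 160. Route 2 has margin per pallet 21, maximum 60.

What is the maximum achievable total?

3060

Highest margin per pallet first: Route 2 21 > Route 11 20 > Route 26 19 > Route 28 17 > Route 18 3.
Route 2: +60 to 60 (cap) ; 90 left.
Only 90 left; Route 11 takes them to reach 90.
Total = 20×90 + 21×60 = 3060.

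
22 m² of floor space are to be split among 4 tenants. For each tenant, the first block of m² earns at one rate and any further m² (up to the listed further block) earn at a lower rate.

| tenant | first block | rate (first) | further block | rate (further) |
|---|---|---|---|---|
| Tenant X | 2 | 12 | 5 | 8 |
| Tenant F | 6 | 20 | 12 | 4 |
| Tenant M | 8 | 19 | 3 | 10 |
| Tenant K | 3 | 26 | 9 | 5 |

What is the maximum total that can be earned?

Treat each block as its own option and order by rate: Tenant K/T1 26 > Tenant F/T1 20 > Tenant M/T1 19 > Tenant X/T1 12 > Tenant M/T2 10 > Tenant X/T2 8 > Tenant K/T2 5 > Tenant F/T2 4.
Tenant K T1 at 26: fill all 3 → 19 left.
Tenant F/T1 (20): +6 → 13 left.
Tenant M T1 at 19: fill all 8 → 5 left.
Tenant X/T1 (12): +2 → 3 left.
Fill Tenant M T2 block (3 at 10) → 0 left.
Total = 26×3 + 20×6 + 19×8 + 12×2 + 10×3 = 404.

404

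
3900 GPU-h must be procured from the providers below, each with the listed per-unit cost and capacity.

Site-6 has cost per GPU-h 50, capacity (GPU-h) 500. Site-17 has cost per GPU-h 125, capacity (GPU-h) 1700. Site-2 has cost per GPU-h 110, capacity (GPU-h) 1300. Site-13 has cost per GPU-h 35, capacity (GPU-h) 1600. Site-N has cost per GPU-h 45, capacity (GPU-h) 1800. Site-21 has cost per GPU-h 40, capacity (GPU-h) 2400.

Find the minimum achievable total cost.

148000

Fill from the cheapest provider first.
Site-13 (35): use full 1600 — 2300 GPU-h to go.
Site-21 at 40: take 2300 of its 2400 — requirement met.
Site-N, Site-6, Site-2, Site-17: unused.
Cost = 1600×35 + 2300×40 = 148000.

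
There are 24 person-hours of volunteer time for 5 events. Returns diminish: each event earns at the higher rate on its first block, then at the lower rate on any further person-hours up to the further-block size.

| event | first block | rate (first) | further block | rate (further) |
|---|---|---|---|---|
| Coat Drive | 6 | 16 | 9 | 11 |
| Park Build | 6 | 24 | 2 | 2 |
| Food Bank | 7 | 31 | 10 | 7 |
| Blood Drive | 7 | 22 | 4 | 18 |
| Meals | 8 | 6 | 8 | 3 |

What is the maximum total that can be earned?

Rank every tier by rate: Food Bank/first 31 > Park Build/first 24 > Blood Drive/first 22 > Blood Drive/second 18 > Coat Drive/first 16 > Coat Drive/second 11 > Food Bank/second 7 > Meals/first 6 > Meals/second 3 > Park Build/second 2.
Food Bank first at 31: fill all 7 → 17 left.
Park Build first at 24: fill all 6 → 11 left.
Fill Blood Drive first block (7 at 22) → 4 left.
Blood Drive/second (18): +4 → 0 left.
Total = 31×7 + 24×6 + 22×7 + 18×4 = 587.

587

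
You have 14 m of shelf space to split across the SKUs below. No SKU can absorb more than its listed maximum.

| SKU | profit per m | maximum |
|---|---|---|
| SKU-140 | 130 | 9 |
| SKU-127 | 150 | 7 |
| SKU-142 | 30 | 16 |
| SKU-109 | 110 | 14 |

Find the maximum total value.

1960

Order the SKUs by profit per m: SKU-127 150 > SKU-140 130 > SKU-109 110 > SKU-142 30.
Give SKU-127 7 to hit its cap of 7 — 7 left.
SKU-140: +7 (room for 9) → 7. Pool exhausted.
Total = 130×7 + 150×7 = 1960.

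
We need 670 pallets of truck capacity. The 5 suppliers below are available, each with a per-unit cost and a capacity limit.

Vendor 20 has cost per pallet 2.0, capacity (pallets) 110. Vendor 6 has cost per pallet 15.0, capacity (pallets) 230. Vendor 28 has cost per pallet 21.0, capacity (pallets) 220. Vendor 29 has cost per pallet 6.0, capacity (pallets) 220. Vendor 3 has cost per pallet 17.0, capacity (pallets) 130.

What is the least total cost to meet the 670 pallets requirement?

Use suppliers in increasing cost order.
Vendor 20 at 2.0: take all 110 pallets ; 560 still needed.
Vendor 29 (6.0): use full 220 ; 340 pallets to go.
Vendor 6 at 15.0: take all 230 pallets ; 110 still needed.
Vendor 3 at 17.0: take 110 of its 130 ; requirement met.
Vendor 28: unused.
Cost = 110×2.0 + 220×6.0 + 230×15.0 + 110×17.0 = 6860.

6860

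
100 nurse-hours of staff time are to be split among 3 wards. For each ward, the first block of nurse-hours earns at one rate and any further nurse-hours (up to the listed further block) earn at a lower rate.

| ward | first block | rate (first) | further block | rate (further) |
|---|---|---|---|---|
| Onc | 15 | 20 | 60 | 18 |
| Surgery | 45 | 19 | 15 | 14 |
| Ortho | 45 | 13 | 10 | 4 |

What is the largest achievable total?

1875

Rank every tier by rate: Onc/first 20 > Surgery/first 19 > Onc/second 18 > Surgery/second 14 > Ortho/first 13 > Ortho/second 4.
Onc/first (20): +15 ; 85 left.
Fill Surgery first block (45 at 19) ; 40 left.
Onc second at 18: only 40 left, fill 40.
Total = 20×15 + 19×45 + 18×40 = 1875.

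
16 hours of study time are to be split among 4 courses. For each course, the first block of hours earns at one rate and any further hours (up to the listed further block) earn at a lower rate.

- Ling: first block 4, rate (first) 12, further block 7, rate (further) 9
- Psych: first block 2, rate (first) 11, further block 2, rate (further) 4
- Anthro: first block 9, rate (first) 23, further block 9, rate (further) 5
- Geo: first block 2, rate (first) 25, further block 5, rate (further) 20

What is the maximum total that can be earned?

357

Treat each block as its own option and order by rate: Geo/T1 25 > Anthro/T1 23 > Geo/T2 20 > Ling/T1 12 > Psych/T1 11 > Ling/T2 9 > Anthro/T2 5 > Psych/T2 4.
Geo/T1 (25): +2 — 14 left.
Anthro T1 at 23: fill all 9 — 5 left.
Geo/T2 (20): +5 — 0 left.
Total = 25×2 + 23×9 + 20×5 = 357.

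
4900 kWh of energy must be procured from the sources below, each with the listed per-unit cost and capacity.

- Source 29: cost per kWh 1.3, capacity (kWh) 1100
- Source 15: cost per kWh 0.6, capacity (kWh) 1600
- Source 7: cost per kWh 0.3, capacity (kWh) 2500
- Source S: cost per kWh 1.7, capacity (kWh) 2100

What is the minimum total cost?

Fill from the cheapest source first.
Source 7 at 0.3: take all 2500 kWh ; 2400 still needed.
Source 15 (0.6): use full 1600 ; 800 kWh to go.
Source 29 at 1.3: take 800 of its 1100 ; requirement met.
Source S: unused.
Cost = 2500×0.3 + 1600×0.6 + 800×1.3 = 2750.

2750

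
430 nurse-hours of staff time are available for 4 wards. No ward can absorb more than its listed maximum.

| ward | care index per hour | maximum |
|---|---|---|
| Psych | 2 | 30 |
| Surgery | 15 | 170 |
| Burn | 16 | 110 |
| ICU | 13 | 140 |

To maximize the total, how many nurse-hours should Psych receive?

Highest care index per hour first: Burn 16 > Surgery 15 > ICU 13 > Psych 2.
Burn takes 110 to reach its cap of 110 → 320 left.
Give Surgery 170 to hit its cap of 170 → 150 left.
Give ICU 140 to hit its cap of 140 → 10 left.
Only 10 left; Psych takes them to reach 10.

10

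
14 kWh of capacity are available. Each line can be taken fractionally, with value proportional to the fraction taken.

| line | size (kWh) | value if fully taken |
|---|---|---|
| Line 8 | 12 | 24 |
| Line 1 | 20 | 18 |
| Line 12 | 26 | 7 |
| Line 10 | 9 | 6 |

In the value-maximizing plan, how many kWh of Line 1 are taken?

Sort by value density: Line 8 24/12≈2, Line 1 18/20≈0.9, Line 10 6/9≈0.667, Line 12 7/26≈0.269.
Take all of Line 8 (12 kWh, value 24) ; 2 kWh left.
Fill the last 2 kWh with part of Line 1: 2/20 of it earns 1.8.

2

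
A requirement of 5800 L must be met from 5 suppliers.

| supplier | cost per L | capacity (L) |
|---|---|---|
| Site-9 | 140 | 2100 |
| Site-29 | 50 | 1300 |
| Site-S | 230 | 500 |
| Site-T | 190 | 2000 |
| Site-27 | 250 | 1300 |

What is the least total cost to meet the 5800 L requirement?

Cheapest first:
Site-29 at 50: take all 1300 L ; 4500 still needed.
Site-9 (140): use full 2100 ; 2400 L to go.
Site-T at 190: take all 2000 L ; 400 still needed.
Take 400 from Site-S at 230 to finish.
Site-27: unused.
Cost = 1300×50 + 2100×140 + 2000×190 + 400×230 = 831000.

831000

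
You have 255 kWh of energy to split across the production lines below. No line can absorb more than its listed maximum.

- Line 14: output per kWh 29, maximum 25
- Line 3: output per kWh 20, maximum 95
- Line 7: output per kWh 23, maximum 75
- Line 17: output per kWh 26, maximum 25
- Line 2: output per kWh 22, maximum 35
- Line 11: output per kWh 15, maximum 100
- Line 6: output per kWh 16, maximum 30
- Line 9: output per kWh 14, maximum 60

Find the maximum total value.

5770

Rank by output per kWh: Line 14 29 > Line 17 26 > Line 7 23 > Line 2 22 > Line 3 20 > Line 6 16 > Line 11 15 > Line 9 14.
Line 14: +25 to 25 (cap) — 230 left.
Give Line 17 25 to hit its cap of 25 — 205 left.
Line 7 takes 75 to reach its cap of 75 — 130 left.
Line 2: +35 to 35 (cap) — 95 left.
Line 3: +95 to 95 (cap) — 0 left.
Total = 29×25 + 20×95 + 23×75 + 26×25 + 22×35 = 5770.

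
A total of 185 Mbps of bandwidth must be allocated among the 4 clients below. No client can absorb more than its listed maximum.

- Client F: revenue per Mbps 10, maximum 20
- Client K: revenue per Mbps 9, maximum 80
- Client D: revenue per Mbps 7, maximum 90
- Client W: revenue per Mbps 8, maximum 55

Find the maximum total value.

1570

Order the clients by revenue per Mbps: Client F 10 > Client K 9 > Client W 8 > Client D 7.
Client F takes 20 to reach its cap of 20 ; 165 left.
Client K: +80 to 80 (cap) ; 85 left.
Client W: +55 to 55 (cap) ; 30 left.
Client D: +30 (room for 90) → 30. Pool exhausted.
Total = 10×20 + 9×80 + 7×30 + 8×55 = 1570.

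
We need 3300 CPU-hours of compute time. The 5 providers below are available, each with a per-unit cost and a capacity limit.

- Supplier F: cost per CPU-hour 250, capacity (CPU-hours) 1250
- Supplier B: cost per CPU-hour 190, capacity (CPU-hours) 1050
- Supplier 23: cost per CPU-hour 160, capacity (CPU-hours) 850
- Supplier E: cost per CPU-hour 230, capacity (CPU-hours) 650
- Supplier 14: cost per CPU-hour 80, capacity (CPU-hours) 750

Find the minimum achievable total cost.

Cheapest first:
Take 750 from Supplier 14 at 80 ; need 2550 more.
Supplier 23 (160): use full 850 ; 1700 CPU-hours to go.
Supplier B at 190: take all 1050 CPU-hours ; 650 still needed.
Take 650 from Supplier E at 230 ; need 0 more.
Supplier F: unused.
Cost = 750×80 + 850×160 + 1050×190 + 650×230 = 545000.

545000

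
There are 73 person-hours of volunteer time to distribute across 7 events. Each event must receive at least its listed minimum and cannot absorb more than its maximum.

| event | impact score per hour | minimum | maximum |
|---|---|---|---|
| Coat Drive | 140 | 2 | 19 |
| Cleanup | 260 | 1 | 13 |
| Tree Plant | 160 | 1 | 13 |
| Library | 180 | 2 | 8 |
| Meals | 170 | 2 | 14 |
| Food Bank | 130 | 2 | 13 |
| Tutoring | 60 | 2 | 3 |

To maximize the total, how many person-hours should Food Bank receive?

4

Meeting every minimum uses 2+1+1+2+2+2+2 = 12 person-hours, leaving 61.
Rank by impact score per hour: Cleanup 260 > Library 180 > Meals 170 > Tree Plant 160 > Coat Drive 140 > Food Bank 130 > Tutoring 60.
Cleanup: +12 to 13 (cap) → 49 left.
Give Library 6 more to hit its cap of 8 → 43 left.
Meals takes 12 more to reach its cap of 14 → 31 left.
Tree Plant takes 12 more to reach its cap of 13 → 19 left.
Coat Drive takes 17 more to reach its cap of 19 → 2 left.
Food Bank: +2 (room for 11) → 4. Pool exhausted.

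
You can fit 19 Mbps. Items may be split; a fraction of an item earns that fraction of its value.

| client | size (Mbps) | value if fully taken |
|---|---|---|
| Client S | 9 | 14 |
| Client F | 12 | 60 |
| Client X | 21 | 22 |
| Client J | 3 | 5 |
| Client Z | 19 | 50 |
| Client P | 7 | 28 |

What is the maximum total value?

Rank by value-to-size ratio: Client F 60/12≈5, Client P 28/7≈4, Client Z 50/19≈2.63, Client J 5/3≈1.67, Client S 14/9≈1.56, Client X 22/21≈1.05.
Client F: take in full, 12 Mbps for value 60 — 7 left.
All 7 Mbps of Client P fit (value 28) — 0 remain.
Total value = 88.

88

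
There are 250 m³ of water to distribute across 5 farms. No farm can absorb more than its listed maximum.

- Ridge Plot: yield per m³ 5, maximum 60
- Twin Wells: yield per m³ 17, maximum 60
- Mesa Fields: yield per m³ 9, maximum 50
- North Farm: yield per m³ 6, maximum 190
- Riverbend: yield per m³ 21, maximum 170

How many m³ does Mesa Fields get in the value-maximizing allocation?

20

Order the farms by yield per m³: Riverbend 21 > Twin Wells 17 > Mesa Fields 9 > North Farm 6 > Ridge Plot 5.
Riverbend: +170 to 170 (cap) ; 80 left.
Twin Wells: +60 to 60 (cap) ; 20 left.
Mesa Fields: +20 (room for 50) → 20. Pool exhausted.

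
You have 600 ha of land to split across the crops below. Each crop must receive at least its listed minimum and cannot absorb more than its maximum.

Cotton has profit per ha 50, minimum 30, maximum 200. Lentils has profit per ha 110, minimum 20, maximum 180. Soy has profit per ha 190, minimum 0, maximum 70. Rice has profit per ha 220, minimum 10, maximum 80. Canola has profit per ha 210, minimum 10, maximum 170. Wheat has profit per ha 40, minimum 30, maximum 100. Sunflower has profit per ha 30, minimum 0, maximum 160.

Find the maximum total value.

Meeting every minimum uses 30+20+0+10+10+30+0 = 100 ha, leaving 500.
Rank by profit per ha: Rice 220 > Canola 210 > Soy 190 > Lentils 110 > Cotton 50 > Wheat 40 > Sunflower 30.
Rice: +70 to 80 (cap) — 430 left.
Canola: +160 to 170 (cap) — 270 left.
Soy: +70 to 70 (cap) — 200 left.
Lentils takes 160 more to reach its cap of 180 — 40 left.
Cotton: +40 (room for 170) → 70. Pool exhausted.
Total = 50×70 + 110×180 + 190×70 + 220×80 + 210×170 + 40×30 = 91100.

91100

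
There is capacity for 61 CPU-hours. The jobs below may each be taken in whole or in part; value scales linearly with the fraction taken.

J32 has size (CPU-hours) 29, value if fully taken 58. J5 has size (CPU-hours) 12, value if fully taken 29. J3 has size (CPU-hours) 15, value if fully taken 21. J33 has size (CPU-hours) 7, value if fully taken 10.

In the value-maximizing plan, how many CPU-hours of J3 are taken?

Rank by value-to-size ratio: J5 29/12≈2.42, J32 58/29≈2, J33 10/7≈1.43, J3 21/15≈1.4.
J5: take in full, 12 CPU-hours for value 29 — 49 left.
J32: take in full, 29 CPU-hours for value 58 — 20 left.
J33: take in full, 7 CPU-hours for value 10 — 13 left.
Fill the last 13 CPU-hours with part of J3: 13/15 of it earns 18.2.

13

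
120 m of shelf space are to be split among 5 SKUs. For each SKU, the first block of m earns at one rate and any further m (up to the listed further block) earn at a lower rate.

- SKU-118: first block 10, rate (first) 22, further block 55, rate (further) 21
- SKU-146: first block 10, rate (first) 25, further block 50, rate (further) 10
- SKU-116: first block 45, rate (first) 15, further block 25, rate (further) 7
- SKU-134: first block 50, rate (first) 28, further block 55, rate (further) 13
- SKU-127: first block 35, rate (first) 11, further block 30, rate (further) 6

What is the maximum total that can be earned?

2920

Rank every tier by rate: SKU-134/first 28 > SKU-146/first 25 > SKU-118/first 22 > SKU-118/second 21 > SKU-116/first 15 > SKU-134/second 13 > SKU-127/first 11 > SKU-146/second 10 > SKU-116/second 7 > SKU-127/second 6.
SKU-134/first (28): +50 — 70 left.
SKU-146/first (25): +10 — 60 left.
SKU-118 first at 22: fill all 10 — 50 left.
50 remain; put them into SKU-118 second at 21.
Total = 28×50 + 25×10 + 22×10 + 21×50 = 2920.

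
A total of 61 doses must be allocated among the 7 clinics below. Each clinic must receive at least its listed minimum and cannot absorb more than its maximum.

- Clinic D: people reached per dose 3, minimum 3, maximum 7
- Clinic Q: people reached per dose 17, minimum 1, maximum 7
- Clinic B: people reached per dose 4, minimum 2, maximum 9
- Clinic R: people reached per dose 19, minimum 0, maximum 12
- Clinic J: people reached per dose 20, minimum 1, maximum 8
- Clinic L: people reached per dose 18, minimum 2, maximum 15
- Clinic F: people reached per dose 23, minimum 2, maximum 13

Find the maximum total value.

1097

Meeting every minimum uses 3+1+2+0+1+2+2 = 11 doses, leaving 50.
Order the clinics by people reached per dose: Clinic F 23 > Clinic J 20 > Clinic R 19 > Clinic L 18 > Clinic Q 17 > Clinic B 4 > Clinic D 3.
Clinic F takes 11 more to reach its cap of 13 — 39 left.
Clinic J: +7 to 8 (cap) — 32 left.
Clinic R: +12 to 12 (cap) — 20 left.
Clinic L takes 13 more to reach its cap of 15 — 7 left.
Clinic Q: +6 to 7 (cap) — 1 left.
Clinic B: +1 (room for 7) → 3. Pool exhausted.
Total = 3×3 + 17×7 + 4×3 + 19×12 + 20×8 + 18×15 + 23×13 = 1097.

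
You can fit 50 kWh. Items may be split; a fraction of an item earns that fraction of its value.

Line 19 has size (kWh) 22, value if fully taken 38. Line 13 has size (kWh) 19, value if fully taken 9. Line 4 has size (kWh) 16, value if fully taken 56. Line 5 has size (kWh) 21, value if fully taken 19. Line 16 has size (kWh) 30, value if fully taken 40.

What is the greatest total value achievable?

Rank by value-to-size ratio: Line 4 56/16≈3.5, Line 19 38/22≈1.73, Line 16 40/30≈1.33, Line 5 19/21≈0.905, Line 13 9/19≈0.474.
All 16 kWh of Line 4 fit (value 56) ; 34 remain.
Line 19: take in full, 22 kWh for value 38 ; 12 left.
Fill the last 12 kWh with part of Line 16: 12/30 of it earns 16.
Total value = 110.

110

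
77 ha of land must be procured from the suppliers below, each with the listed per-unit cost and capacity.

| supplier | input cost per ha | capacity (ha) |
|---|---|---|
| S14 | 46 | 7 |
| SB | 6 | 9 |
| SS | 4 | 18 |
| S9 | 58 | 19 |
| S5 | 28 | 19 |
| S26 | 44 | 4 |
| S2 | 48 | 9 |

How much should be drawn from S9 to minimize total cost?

11

Fill from the cheapest supplier first.
SS (4): use full 18 ; 59 ha to go.
SB at 6: take all 9 ha ; 50 still needed.
Take 19 from S5 at 28 ; need 31 more.
S26 (44): use full 4 ; 27 ha to go.
S14 (46): use full 7 ; 20 ha to go.
Take 9 from S2 at 48 ; need 11 more.
S9 at 58: take 11 of its 19 ; requirement met.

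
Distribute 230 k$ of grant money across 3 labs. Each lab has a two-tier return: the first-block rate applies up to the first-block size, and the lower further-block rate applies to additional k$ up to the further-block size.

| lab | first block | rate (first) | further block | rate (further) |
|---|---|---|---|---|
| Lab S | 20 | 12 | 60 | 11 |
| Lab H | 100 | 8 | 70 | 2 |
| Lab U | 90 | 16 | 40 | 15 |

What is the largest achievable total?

Order all 6 blocks by rate: Lab U/first 16 > Lab U/second 15 > Lab S/first 12 > Lab S/second 11 > Lab H/first 8 > Lab H/second 2.
Lab U/first (16): +90 → 140 left.
Lab U second at 15: fill all 40 → 100 left.
Lab S/first (12): +20 → 80 left.
Lab S/second (11): +60 → 20 left.
Lab H/first: +20 of 100 at 8; pool empty.
Total = 16×90 + 15×40 + 12×20 + 11×60 + 8×20 = 3100.

3100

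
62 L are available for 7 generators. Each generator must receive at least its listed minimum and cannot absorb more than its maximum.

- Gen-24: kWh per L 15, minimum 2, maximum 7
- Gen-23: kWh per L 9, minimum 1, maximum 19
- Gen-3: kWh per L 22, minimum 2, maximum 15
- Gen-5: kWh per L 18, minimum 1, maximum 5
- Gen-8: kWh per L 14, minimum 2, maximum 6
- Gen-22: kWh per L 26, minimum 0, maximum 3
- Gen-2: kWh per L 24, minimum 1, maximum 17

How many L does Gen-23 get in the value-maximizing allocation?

Meeting every minimum uses 2+1+2+1+2+0+1 = 9 L, leaving 53.
Order the generators by kWh per L: Gen-22 26 > Gen-2 24 > Gen-3 22 > Gen-5 18 > Gen-24 15 > Gen-8 14 > Gen-23 9.
Gen-22: +3 to 3 (cap) — 50 left.
Gen-2: +16 to 17 (cap) — 34 left.
Gen-3 takes 13 more to reach its cap of 15 — 21 left.
Gen-5: +4 to 5 (cap) — 17 left.
Gen-24: +5 to 7 (cap) — 12 left.
Give Gen-8 4 more to hit its cap of 6 — 8 left.
Only 8 left; Gen-23 takes them to reach 9.

9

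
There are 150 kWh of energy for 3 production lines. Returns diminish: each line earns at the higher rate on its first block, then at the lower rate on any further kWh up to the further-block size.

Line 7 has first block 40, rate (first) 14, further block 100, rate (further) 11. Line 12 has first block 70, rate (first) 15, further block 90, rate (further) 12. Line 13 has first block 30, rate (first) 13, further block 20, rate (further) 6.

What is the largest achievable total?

2120

Order all 6 blocks by rate: Line 12/first 15 > Line 7/first 14 > Line 13/first 13 > Line 12/second 12 > Line 7/second 11 > Line 13/second 6.
Line 12 first at 15: fill all 70 → 80 left.
Line 7 first at 14: fill all 40 → 40 left.
Line 13/first (13): +30 → 10 left.
Line 12/second: +10 of 90 at 12; pool empty.
Total = 15×70 + 14×40 + 13×30 + 12×10 = 2120.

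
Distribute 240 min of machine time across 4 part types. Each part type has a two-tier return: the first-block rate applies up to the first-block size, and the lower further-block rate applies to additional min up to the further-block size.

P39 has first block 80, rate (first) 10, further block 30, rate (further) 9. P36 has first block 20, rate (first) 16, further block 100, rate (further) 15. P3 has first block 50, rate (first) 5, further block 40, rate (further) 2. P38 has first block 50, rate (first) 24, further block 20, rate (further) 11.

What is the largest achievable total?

Treat each block as its own option and order by rate: P38/first 24 > P36/first 16 > P36/second 15 > P38/second 11 > P39/first 10 > P39/second 9 > P3/first 5 > P3/second 2.
Fill P38 first block (50 at 24) ; 190 left.
P36/first (16): +20 ; 170 left.
Fill P36 second block (100 at 15) ; 70 left.
Fill P38 second block (20 at 11) ; 50 left.
P39 first at 10: only 50 left, fill 50.
Total = 24×50 + 16×20 + 15×100 + 11×20 + 10×50 = 3740.

3740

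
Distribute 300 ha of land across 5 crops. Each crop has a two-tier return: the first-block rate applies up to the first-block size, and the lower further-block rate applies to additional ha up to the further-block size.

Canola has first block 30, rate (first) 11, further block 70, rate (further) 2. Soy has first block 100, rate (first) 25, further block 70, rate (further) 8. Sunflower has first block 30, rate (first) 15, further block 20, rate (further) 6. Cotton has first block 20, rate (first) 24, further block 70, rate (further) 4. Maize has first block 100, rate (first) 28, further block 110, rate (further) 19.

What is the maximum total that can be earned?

7300

Order all 10 blocks by rate: Maize/tier1 28 > Soy/tier1 25 > Cotton/tier1 24 > Maize/tier2 19 > Sunflower/tier1 15 > Canola/tier1 11 > Soy/tier2 8 > Sunflower/tier2 6 > Cotton/tier2 4 > Canola/tier2 2.
Maize/tier1 (28): +100 ; 200 left.
Soy/tier1 (25): +100 ; 100 left.
Cotton tier1 at 24: fill all 20 ; 80 left.
Maize tier2 at 19: only 80 left, fill 80.
Total = 28×100 + 25×100 + 24×20 + 19×80 = 7300.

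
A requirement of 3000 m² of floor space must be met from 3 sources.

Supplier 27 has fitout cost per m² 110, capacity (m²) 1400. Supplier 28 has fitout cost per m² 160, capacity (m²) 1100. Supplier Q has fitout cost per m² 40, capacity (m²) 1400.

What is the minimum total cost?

Cheapest first:
Supplier Q at 40: take all 1400 m² ; 1600 still needed.
Supplier 27 at 110: take all 1400 m² ; 200 still needed.
Supplier 28 at 160: take 200 of its 1100 ; requirement met.
Cost = 1400×40 + 1400×110 + 200×160 = 242000.

242000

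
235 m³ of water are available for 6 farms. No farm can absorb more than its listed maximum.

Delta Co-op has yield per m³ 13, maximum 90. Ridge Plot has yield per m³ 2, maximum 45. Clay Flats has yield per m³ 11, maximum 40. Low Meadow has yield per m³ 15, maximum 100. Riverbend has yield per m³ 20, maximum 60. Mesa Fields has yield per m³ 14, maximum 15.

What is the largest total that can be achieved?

Order the farms by yield per m³: Riverbend 20 > Low Meadow 15 > Mesa Fields 14 > Delta Co-op 13 > Clay Flats 11 > Ridge Plot 2.
Riverbend: +60 to 60 (cap) ; 175 left.
Low Meadow takes 100 to reach its cap of 100 ; 75 left.
Mesa Fields: +15 to 15 (cap) ; 60 left.
Delta Co-op: +60 (room for 90) → 60. Pool exhausted.
Total = 13×60 + 15×100 + 20×60 + 14×15 = 3690.

3690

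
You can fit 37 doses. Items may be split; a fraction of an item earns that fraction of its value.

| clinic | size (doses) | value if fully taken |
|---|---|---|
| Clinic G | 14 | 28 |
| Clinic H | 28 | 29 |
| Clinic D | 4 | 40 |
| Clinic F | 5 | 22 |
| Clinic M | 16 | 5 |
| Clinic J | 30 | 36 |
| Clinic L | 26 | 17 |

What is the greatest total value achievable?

106.8

Sort by value density: Clinic D 40/4≈10, Clinic F 22/5≈4.4, Clinic G 28/14≈2, Clinic J 36/30≈1.2, Clinic H 29/28≈1.04, Clinic L 17/26≈0.654, Clinic M 5/16≈0.312.
Clinic D: take in full, 4 doses for value 40 → 33 left.
Take all of Clinic F (5 doses, value 22) → 28 doses left.
Clinic G: take in full, 14 doses for value 28 → 14 left.
Only 14 doses remain; take 14/30 of Clinic J for value 36×14/30 = 16.8.
Total value = 106.8.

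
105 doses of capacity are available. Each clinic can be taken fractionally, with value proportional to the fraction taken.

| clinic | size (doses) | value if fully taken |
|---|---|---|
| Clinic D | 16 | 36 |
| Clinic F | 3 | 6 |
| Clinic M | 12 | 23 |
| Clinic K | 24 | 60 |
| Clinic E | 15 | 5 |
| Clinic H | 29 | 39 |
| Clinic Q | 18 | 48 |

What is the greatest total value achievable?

213

Best value per unit of size first: Clinic Q 48/18≈2.67, Clinic K 60/24≈2.5, Clinic D 36/16≈2.25, Clinic F 6/3≈2, Clinic M 23/12≈1.92, Clinic H 39/29≈1.34, Clinic E 5/15≈0.333.
Take all of Clinic Q (18 doses, value 48) — 87 doses left.
Clinic K: take in full, 24 doses for value 60 — 63 left.
Take all of Clinic D (16 doses, value 36) — 47 doses left.
All 3 doses of Clinic F fit (value 6) — 44 remain.
All 12 doses of Clinic M fit (value 23) — 32 remain.
All 29 doses of Clinic H fit (value 39) — 3 remain.
Only 3 doses remain; take 3/15 of Clinic E for value 5×3/15 = 1.
Total value = 213.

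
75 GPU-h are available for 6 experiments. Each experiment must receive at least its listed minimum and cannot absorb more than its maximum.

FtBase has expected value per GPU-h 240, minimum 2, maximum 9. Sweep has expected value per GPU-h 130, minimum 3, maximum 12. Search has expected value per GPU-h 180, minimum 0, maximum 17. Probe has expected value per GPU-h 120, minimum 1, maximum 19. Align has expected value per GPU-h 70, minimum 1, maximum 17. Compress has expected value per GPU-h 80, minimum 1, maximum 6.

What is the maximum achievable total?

Meeting every minimum uses 2+3+0+1+1+1 = 8 GPU-h, leaving 67.
Order the experiments by expected value per GPU-h: FtBase 240 > Search 180 > Sweep 130 > Probe 120 > Compress 80 > Align 70.
Give FtBase 7 more to hit its cap of 9 → 60 left.
Give Search 17 more to hit its cap of 17 → 43 left.
Sweep: +9 to 12 (cap) → 34 left.
Probe takes 18 more to reach its cap of 19 → 16 left.
Compress takes 5 more to reach its cap of 6 → 11 left.
Align: +11 (room for 16) → 12. Pool exhausted.
Total = 240×9 + 130×12 + 180×17 + 120×19 + 70×12 + 80×6 = 10380.

10380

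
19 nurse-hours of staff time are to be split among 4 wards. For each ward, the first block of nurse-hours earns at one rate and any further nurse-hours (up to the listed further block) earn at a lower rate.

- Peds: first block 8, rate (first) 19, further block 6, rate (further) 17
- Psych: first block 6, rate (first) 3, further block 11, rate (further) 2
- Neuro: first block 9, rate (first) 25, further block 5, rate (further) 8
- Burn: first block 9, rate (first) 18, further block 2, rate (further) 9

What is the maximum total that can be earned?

413

Rank every tier by rate: Neuro/first 25 > Peds/first 19 > Burn/first 18 > Peds/second 17 > Burn/second 9 > Neuro/second 8 > Psych/first 3 > Psych/second 2.
Neuro first at 25: fill all 9 ; 10 left.
Fill Peds first block (8 at 19) ; 2 left.
2 remain; put them into Burn first at 18.
Total = 25×9 + 19×8 + 18×2 = 413.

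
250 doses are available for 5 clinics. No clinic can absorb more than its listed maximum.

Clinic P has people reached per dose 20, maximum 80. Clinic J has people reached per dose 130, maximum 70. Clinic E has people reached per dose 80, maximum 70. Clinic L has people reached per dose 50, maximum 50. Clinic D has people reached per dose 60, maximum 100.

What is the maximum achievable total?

21200

Order the clinics by people reached per dose: Clinic J 130 > Clinic E 80 > Clinic D 60 > Clinic L 50 > Clinic P 20.
Give Clinic J 70 to hit its cap of 70 → 180 left.
Give Clinic E 70 to hit its cap of 70 → 110 left.
Give Clinic D 100 to hit its cap of 100 → 10 left.
Only 10 left; Clinic L takes them to reach 10.
Total = 130×70 + 80×70 + 50×10 + 60×100 = 21200.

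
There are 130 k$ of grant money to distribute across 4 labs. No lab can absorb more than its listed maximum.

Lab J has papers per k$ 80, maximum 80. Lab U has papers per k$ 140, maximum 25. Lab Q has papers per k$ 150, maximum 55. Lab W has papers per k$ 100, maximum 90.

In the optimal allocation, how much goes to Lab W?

Order the labs by papers per k$: Lab Q 150 > Lab U 140 > Lab W 100 > Lab J 80.
Lab Q: +55 to 55 (cap) — 75 left.
Lab U: +25 to 25 (cap) — 50 left.
Lab W has room for 90 but only 50 remain, so it gets 50.

50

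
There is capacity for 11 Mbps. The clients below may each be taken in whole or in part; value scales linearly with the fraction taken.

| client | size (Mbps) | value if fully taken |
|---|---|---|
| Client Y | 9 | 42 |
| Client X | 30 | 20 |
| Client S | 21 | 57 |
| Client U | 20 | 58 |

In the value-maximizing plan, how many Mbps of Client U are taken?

Best value per unit of size first: Client Y 42/9≈4.67, Client U 58/20≈2.9, Client S 57/21≈2.71, Client X 20/30≈0.667.
Client Y: take in full, 9 Mbps for value 42 ; 2 left.
Fill the last 2 Mbps with part of Client U: 2/20 of it earns 5.8.

2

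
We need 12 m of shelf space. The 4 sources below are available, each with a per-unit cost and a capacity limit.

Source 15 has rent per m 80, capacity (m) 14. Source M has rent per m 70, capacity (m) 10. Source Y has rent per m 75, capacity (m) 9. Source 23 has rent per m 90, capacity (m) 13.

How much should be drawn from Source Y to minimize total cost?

2

Fill from the cheapest source first.
Source M at 70: take all 10 m ; 2 still needed.
Source Y at 75: take 2 of its 9 ; requirement met.
Source 15, Source 23: unused.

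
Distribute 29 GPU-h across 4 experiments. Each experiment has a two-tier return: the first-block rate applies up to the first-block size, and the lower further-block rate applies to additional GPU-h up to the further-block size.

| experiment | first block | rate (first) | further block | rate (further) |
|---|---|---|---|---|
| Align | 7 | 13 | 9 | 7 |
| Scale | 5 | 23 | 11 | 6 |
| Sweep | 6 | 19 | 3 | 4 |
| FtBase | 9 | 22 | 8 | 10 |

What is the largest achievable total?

Rank every tier by rate: Scale/tier1 23 > FtBase/tier1 22 > Sweep/tier1 19 > Align/tier1 13 > FtBase/tier2 10 > Align/tier2 7 > Scale/tier2 6 > Sweep/tier2 4.
Scale/tier1 (23): +5 → 24 left.
Fill FtBase tier1 block (9 at 22) → 15 left.
Fill Sweep tier1 block (6 at 19) → 9 left.
Fill Align tier1 block (7 at 13) → 2 left.
FtBase/tier2: +2 of 8 at 10; pool empty.
Total = 23×5 + 22×9 + 19×6 + 13×7 + 10×2 = 538.

538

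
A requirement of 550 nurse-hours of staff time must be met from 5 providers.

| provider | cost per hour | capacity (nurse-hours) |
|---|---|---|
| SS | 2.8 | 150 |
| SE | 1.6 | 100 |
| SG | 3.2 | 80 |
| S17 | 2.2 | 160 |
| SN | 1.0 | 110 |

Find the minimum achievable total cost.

Use providers in increasing cost order.
Take 110 from SN at 1.0 — need 440 more.
SE at 1.6: take all 100 nurse-hours — 340 still needed.
S17 (2.2): use full 160 — 180 nurse-hours to go.
Take 150 from SS at 2.8 — need 30 more.
Take 30 from SG at 3.2 to finish.
Cost = 110×1.0 + 100×1.6 + 160×2.2 + 150×2.8 + 30×3.2 = 1138.

1138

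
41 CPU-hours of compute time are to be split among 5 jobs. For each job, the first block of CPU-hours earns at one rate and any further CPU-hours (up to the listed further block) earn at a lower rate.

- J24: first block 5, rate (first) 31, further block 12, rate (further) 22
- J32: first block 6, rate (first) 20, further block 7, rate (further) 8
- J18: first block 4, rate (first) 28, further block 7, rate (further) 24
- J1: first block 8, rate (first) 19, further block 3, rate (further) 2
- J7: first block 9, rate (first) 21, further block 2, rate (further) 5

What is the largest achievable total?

Rank every tier by rate: J24/T1 31 > J18/T1 28 > J18/T2 24 > J24/T2 22 > J7/T1 21 > J32/T1 20 > J1/T1 19 > J32/T2 8 > J7/T2 5 > J1/T2 2.
Fill J24 T1 block (5 at 31) — 36 left.
J18/T1 (28): +4 — 32 left.
Fill J18 T2 block (7 at 24) — 25 left.
J24 T2 at 22: fill all 12 — 13 left.
J7 T1 at 21: fill all 9 — 4 left.
J32/T1: +4 of 6 at 20; pool empty.
Total = 31×5 + 28×4 + 24×7 + 22×12 + 21×9 + 20×4 = 968.

968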